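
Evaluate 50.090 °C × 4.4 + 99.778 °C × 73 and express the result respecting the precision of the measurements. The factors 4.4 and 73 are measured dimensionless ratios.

50.090 × 4.4 = 220.396 → 2.2 × 10² °C (2 s.f., last digit at the 10^1 place).
99.778 × 73 = 7283.794 → 7.3 × 10³ °C (2 s.f., last digit at the 10^2 place).
Sum: 7504.19 °C; keep the coarser place, 10^2.
Result: 7.5 × 10³ °C.

7.5 × 10³ °C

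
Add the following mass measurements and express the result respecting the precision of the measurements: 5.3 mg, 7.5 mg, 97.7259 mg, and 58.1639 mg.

5.3 mg + 7.5 mg + 97.7259 mg + 58.1639 mg = 168.6898 mg.
Addition/subtraction keeps the fewest decimal places: 5.3 → 1 decimal place, 7.5 → 1 decimal place, 97.7259 → 4 decimal places, 58.1639 → 4 decimal places; limit is 1.
Rounded to 1 decimal place: 168.7 mg.

168.7 mg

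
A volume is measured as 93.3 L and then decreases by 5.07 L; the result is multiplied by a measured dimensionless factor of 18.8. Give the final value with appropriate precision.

1.66 × 10³ L

93.3 L − 5.07 L = 88.23 L; the difference is limited to 1 decimal place (3 s.f.).
Carrying full precision, 88.23 × 18.8 = 1658.724 L; 18.8 has 3 s.f., so the result keeps min(3, 3) = 3 s.f.
Rounded to 3 significant figures: 1.66 × 10³ L.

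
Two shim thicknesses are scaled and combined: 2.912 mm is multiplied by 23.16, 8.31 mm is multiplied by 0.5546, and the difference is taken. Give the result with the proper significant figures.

2.912 × 23.16 = 67.44192 → 67.44 mm (4 s.f., last digit at the 10^-2 place).
8.31 × 0.5546 = 4.608726 → 4.61 mm (3 s.f., last digit at the 10^-2 place).
Difference: 62.833194 mm; keep the coarser place, 10^-2.
Result: 62.83 mm.

62.83 mm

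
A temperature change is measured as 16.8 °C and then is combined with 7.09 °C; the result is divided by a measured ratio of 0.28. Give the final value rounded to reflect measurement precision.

85 °C

16.8 °C + 7.09 °C = 23.89 °C; the sum is limited to 1 decimal place (3 s.f.).
Carrying full precision, 23.89 ÷ 0.28 = 85.3214285714… °C; 0.28 has 2 s.f., so the result keeps min(3, 2) = 2 s.f.
Rounded to 2 significant figures: 85 °C.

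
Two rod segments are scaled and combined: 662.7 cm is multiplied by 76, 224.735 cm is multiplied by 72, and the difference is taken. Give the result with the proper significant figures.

662.7 × 76 = 50365.2 → 5.0 × 10⁴ cm (2 s.f., last digit at the 10^3 place).
224.735 × 72 = 16180.92 → 1.6 × 10⁴ cm (2 s.f., last digit at the 10^3 place).
Difference: 34184.28 cm; keep the coarser place, 10^3.
Result: 3.4 × 10⁴ cm.

3.4 × 10⁴ cm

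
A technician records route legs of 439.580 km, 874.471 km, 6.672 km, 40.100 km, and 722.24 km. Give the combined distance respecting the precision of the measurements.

439.580 km + 874.471 km + 6.672 km + 40.100 km + 722.24 km = 2083.063 km.
Addition/subtraction keeps the fewest decimal places: 439.580 → 3 decimal places, 874.471 → 3 decimal places, 6.672 → 3 decimal places, 40.100 → 3 decimal places, 722.24 → 2 decimal places; limit is 2.
Rounded to 2 decimal places: 2083.06 km.

2083.06 km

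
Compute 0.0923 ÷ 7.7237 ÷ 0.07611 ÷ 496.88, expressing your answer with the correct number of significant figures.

3.16 × 10^-4

0.0923 ÷ 7.7237 ÷ 0.07611 ÷ 496.88 = 0.000315997077495…
Multiplication/division keeps the fewest significant figures: 0.0923 → 3 s.f., 7.7237 → 5 s.f., 0.07611 → 4 s.f., 496.88 → 5 s.f.; limit is 3.
Rounded to 3 significant figures: 3.16 × 10^-4.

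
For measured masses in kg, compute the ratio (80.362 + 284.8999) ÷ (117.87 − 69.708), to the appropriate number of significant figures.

80.362 + 284.8999 = 365.2619, limited to 3 d.p. → 6 s.f.; 117.87 − 69.708 = 48.162, limited to 2 d.p. → 4 s.f.
Carrying full precision, 365.2619 ÷ 48.162 = 7.58402682613…; keep min(6, 4) = 4 s.f.
Rounded to 4 significant figures: 7.584.

7.584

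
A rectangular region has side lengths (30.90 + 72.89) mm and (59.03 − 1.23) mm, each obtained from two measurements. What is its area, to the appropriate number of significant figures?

5999 mm²

30.90 + 72.89 = 103.79, limited to 2 d.p. → 5 s.f.; 59.03 − 1.23 = 57.80, limited to 2 d.p. → 4 s.f.
Carrying full precision, 103.79 × 57.80 = 5999.062; keep min(5, 4) = 4 s.f.
Rounded to 4 significant figures: 5999 mm².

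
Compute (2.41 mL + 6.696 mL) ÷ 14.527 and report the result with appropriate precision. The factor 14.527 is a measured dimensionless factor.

2.41 mL + 6.696 mL = 9.106 mL; the sum is limited to 2 decimal places (3 s.f.).
Carrying full precision, 9.106 ÷ 14.527 = 0.626832794108… mL; 14.527 has 5 s.f., so the result keeps min(3, 5) = 3 s.f.
Rounded to 3 significant figures: 0.627 mL.

0.627 mL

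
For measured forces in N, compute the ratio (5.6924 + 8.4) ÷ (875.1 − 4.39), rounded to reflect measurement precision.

0.0162

5.6924 + 8.4 = 14.0924, limited to 1 d.p. → 3 s.f.; 875.1 − 4.39 = 870.71, limited to 1 d.p. → 4 s.f.
Carrying full precision, 14.0924 ÷ 870.71 = 0.01618495251…; keep min(3, 4) = 3 s.f.
Rounded to 3 significant figures: 0.0162.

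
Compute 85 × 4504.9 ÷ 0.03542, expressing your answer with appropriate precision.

1.1 × 10^7

85 × 4504.9 ÷ 0.03542 = 10810742.5184…
Multiplication/division keeps the fewest significant figures: 85 → 2 s.f., 4504.9 → 5 s.f., 0.03542 → 4 s.f.; limit is 2.
Rounded to 2 significant figures: 1.1 × 10^7.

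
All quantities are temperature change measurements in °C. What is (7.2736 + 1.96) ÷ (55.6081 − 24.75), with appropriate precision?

0.299

7.2736 + 1.96 = 9.2336, limited to 2 d.p. → 3 s.f.; 55.6081 − 24.75 = 30.8581, limited to 2 d.p. → 4 s.f.
Carrying full precision, 9.2336 ÷ 30.8581 = 0.299227755435…; keep min(3, 4) = 3 s.f.
Rounded to 3 significant figures: 0.299.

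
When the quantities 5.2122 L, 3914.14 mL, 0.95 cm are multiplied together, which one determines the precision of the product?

0.95 cm

5.2122 L → 5 s.f.; 3914.14 mL → 6 s.f.; 0.95 cm → 2 s.f.
The fewest is 2 significant figures, from 0.95 cm.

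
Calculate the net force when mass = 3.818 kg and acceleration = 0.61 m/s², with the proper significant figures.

2.3 N

net force = 3.818 kg × 0.61 m/s² = 2.32898 N.
3.818 has 4 significant figures; 0.61 has 2.
Division/multiplication keeps the fewest: 2 significant figures.
Rounded: 2.3 N.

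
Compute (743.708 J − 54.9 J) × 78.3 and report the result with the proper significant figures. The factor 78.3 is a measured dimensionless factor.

743.708 J − 54.9 J = 688.808 J; the difference is limited to 1 decimal place (4 s.f.).
Carrying full precision, 688.808 × 78.3 = 53933.6664 J; 78.3 has 3 s.f., so the result keeps min(4, 3) = 3 s.f.
Rounded to 3 significant figures: 5.39 × 10^4 J.

5.39 × 10^4 J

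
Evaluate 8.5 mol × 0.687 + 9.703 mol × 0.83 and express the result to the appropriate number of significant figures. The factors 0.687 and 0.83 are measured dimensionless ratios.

8.5 × 0.687 = 5.8395 → 5.8 mol (2 s.f., last digit at the 10^-1 place).
9.703 × 0.83 = 8.05349 → 8.1 mol (2 s.f., last digit at the 10^-1 place).
Sum: 13.89299 mol; keep the coarser place, 10^-1.
Result: 13.9 mol.

13.9 mol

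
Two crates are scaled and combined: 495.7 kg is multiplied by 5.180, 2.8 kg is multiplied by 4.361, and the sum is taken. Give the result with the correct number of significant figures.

495.7 × 5.180 = 2567.726 → 2568 kg (4 s.f., last digit at the 10^0 place).
2.8 × 4.361 = 12.2108 → 12 kg (2 s.f., last digit at the 10^0 place).
Sum: 2579.9368 kg; keep the coarser place, 10^0.
Result: 2.580 × 10^3 kg.

2.580 × 10^3 kg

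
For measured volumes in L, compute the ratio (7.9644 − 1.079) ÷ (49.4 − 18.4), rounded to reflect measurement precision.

0.222

7.9644 − 1.079 = 6.8854, limited to 3 d.p. → 4 s.f.; 49.4 − 18.4 = 31.0, limited to 1 d.p. → 3 s.f.
Carrying full precision, 6.8854 ÷ 31.0 = 0.222109677419…; keep min(4, 3) = 3 s.f.
Rounded to 3 significant figures: 0.222.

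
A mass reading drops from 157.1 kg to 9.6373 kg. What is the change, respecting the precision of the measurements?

157.1 kg − 9.6373 kg = 147.4627 kg.
Addition/subtraction keeps the fewest decimal places: 157.1 → 1 decimal place, 9.6373 → 4 decimal places; limit is 1.
Rounded to 1 decimal place: 1.475 × 10² kg.

1.475 × 10² kg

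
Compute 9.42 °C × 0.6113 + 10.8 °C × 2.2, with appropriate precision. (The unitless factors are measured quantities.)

30. °C

9.42 × 0.6113 = 5.758446 → 5.76 °C (3 s.f., last digit at the 10^-2 place).
10.8 × 2.2 = 23.76 → 24 °C (2 s.f., last digit at the 10^0 place).
Sum: 29.518446 °C; keep the coarser place, 10^0.
Result: 30. °C.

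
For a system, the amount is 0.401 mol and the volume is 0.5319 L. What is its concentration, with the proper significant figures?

concentration = 0.401 mol ÷ 0.5319 L = 0.753901109231… mol/L.
0.401 has 3 significant figures; 0.5319 has 4.
Division/multiplication keeps the fewest: 3 significant figures.
Rounded: 7.54 × 10^-1 mol/L.

7.54 × 10^-1 mol/L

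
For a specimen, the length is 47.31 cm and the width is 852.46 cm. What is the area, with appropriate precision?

area = 47.31 cm × 852.46 cm = 40329.8826 cm².
47.31 has 4 significant figures; 852.46 has 5.
Division/multiplication keeps the fewest: 4 significant figures.
Rounded: 4.033 × 10^4 cm².

4.033 × 10^4 cm²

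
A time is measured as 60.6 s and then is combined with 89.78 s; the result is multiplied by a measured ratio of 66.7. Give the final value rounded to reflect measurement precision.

60.6 s + 89.78 s = 150.38 s; the sum is limited to 1 decimal place (4 s.f.).
Carrying full precision, 150.38 × 66.7 = 10030.346 s; 66.7 has 3 s.f., so the result keeps min(4, 3) = 3 s.f.
Rounded to 3 significant figures: 1.00 × 10^4 s.

1.00 × 10^4 s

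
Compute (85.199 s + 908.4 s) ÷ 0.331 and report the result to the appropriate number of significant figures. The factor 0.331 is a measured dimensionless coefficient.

3.00 × 10³ s

85.199 s + 908.4 s = 993.599 s; the sum is limited to 1 decimal place (4 s.f.).
Carrying full precision, 993.599 ÷ 0.331 = 3001.80966767… s; 0.331 has 3 s.f., so the result keeps min(4, 3) = 3 s.f.
Rounded to 3 significant figures: 3.00 × 10³ s.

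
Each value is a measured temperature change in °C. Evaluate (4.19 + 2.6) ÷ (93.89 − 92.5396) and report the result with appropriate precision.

4.19 + 2.6 = 6.79, limited to 1 d.p. → 2 s.f.; 93.89 − 92.5396 = 1.3504, limited to 2 d.p. → 3 s.f.
Carrying full precision, 6.79 ÷ 1.3504 = 5.02813981043…; keep min(2, 3) = 2 s.f.
Rounded to 2 significant figures: 5.0.

5.0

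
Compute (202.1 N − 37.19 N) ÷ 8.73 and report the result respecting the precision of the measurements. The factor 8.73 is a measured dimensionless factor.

202.1 N − 37.19 N = 164.91 N; the difference is limited to 1 decimal place (4 s.f.).
Carrying full precision, 164.91 ÷ 8.73 = 18.8900343643… N; 8.73 has 3 s.f., so the result keeps min(4, 3) = 3 s.f.
Rounded to 3 significant figures: 18.9 N.

18.9 N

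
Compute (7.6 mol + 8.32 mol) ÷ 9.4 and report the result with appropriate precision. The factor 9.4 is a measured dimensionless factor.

7.6 mol + 8.32 mol = 15.92 mol; the sum is limited to 1 decimal place (3 s.f.).
Carrying full precision, 15.92 ÷ 9.4 = 1.69361702128… mol; 9.4 has 2 s.f., so the result keeps min(3, 2) = 2 s.f.
Rounded to 2 significant figures: 1.7 mol.

1.7 mol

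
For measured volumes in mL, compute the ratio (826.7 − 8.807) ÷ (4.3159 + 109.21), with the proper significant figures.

7.204

826.7 − 8.807 = 817.893, limited to 1 d.p. → 4 s.f.; 4.3159 + 109.21 = 113.5259, limited to 2 d.p. → 5 s.f.
Carrying full precision, 817.893 ÷ 113.5259 = 7.20446171314…; keep min(4, 5) = 4 s.f.
Rounded to 4 significant figures: 7.204.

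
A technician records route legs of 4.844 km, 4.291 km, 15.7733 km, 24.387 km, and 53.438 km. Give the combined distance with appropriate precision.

102.733 km

4.844 km + 4.291 km + 15.7733 km + 24.387 km + 53.438 km = 102.7333 km.
Addition/subtraction keeps the fewest decimal places: 4.844 → 3 decimal places, 4.291 → 3 decimal places, 15.7733 → 4 decimal places, 24.387 → 3 decimal places, 53.438 → 3 decimal places; limit is 3.
Rounded to 3 decimal places: 102.733 km.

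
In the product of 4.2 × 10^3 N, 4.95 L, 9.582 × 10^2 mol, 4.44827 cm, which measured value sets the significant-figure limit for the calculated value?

4.2 × 10^3 N → 2 s.f.; 4.95 L → 3 s.f.; 9.582 × 10^2 mol → 4 s.f.; 4.44827 cm → 6 s.f.
The fewest is 2 significant figures, from 4.2 × 10^3 N.

4.2 × 10^3 N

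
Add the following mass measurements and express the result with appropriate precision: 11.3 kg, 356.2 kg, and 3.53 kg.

11.3 kg + 356.2 kg + 3.53 kg = 371.03 kg.
Addition/subtraction keeps the fewest decimal places: 11.3 → 1 decimal place, 356.2 → 1 decimal place, 3.53 → 2 decimal places; limit is 1.
Rounded to 1 decimal place: 371.0 kg.

371.0 kg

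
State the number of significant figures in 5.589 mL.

5.589: every digit is nonzero and significant.

4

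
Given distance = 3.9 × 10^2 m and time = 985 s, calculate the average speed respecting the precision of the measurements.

4.0 × 10^-1 m/s

average speed = 3.9 × 10^2 m ÷ 985 s = 0.395939086294… m/s.
3.9 × 10^2 has 2 significant figures; 985 has 3.
Division/multiplication keeps the fewest: 2 significant figures.
Rounded: 4.0 × 10^-1 m/s.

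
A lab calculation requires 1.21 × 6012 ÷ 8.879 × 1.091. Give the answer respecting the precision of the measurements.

894

1.21 × 6012 ÷ 8.879 × 1.091 = 893.850807523…
Multiplication/division keeps the fewest significant figures: 1.21 → 3 s.f., 6012 → 4 s.f., 8.879 → 4 s.f., 1.091 → 4 s.f.; limit is 3.
Rounded to 3 significant figures: 894.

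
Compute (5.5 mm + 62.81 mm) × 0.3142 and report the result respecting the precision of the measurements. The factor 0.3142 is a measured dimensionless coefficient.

21.5 mm

5.5 mm + 62.81 mm = 68.31 mm; the sum is limited to 1 decimal place (3 s.f.).
Carrying full precision, 68.31 × 0.3142 = 21.463002 mm; 0.3142 has 4 s.f., so the result keeps min(3, 4) = 3 s.f.
Rounded to 3 significant figures: 21.5 mm.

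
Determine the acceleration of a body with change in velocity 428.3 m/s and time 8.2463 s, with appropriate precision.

acceleration = 428.3 m/s ÷ 8.2463 s = 51.9384451208… m/s².
428.3 has 4 significant figures; 8.2463 has 5.
Division/multiplication keeps the fewest: 4 significant figures.
Rounded: 51.94 m/s².

51.94 m/s²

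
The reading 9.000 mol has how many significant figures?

4

9.000: trailing zeros after a decimal point are significant.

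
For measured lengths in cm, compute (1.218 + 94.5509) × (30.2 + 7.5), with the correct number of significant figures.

3.61 × 10^3 cm²

1.218 + 94.5509 = 95.7689, limited to 3 d.p. → 5 s.f.; 30.2 + 7.5 = 37.7, limited to 1 d.p. → 3 s.f.
Carrying full precision, 95.7689 × 37.7 = 3610.48753; keep min(5, 3) = 3 s.f.
Rounded to 3 significant figures: 3.61 × 10^3 cm².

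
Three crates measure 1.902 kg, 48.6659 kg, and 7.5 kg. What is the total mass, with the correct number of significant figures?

58.1 kg

1.902 kg + 48.6659 kg + 7.5 kg = 58.0679 kg.
Addition/subtraction keeps the fewest decimal places: 1.902 → 3 decimal places, 48.6659 → 4 decimal places, 7.5 → 1 decimal place; limit is 1.
Rounded to 1 decimal place: 58.1 kg.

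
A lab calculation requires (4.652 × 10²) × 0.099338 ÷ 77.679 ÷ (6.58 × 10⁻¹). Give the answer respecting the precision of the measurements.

0.904

(4.652 × 10²) × 0.099338 ÷ 77.679 ÷ (6.58 × 10⁻¹) = 0.90411900491…
Multiplication/division keeps the fewest significant figures: 4.652 × 10² → 4 s.f., 0.099338 → 5 s.f., 77.679 → 5 s.f., 6.58 × 10⁻¹ → 3 s.f.; limit is 3.
Rounded to 3 significant figures: 0.904.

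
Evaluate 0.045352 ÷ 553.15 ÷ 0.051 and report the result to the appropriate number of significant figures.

0.0016

0.045352 ÷ 553.15 ÷ 0.051 = 0.00160761981734…
Multiplication/division keeps the fewest significant figures: 0.045352 → 5 s.f., 553.15 → 5 s.f., 0.051 → 2 s.f.; limit is 2.
Rounded to 2 significant figures: 0.0016.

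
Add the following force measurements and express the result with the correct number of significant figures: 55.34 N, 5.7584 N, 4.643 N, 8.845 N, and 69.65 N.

55.34 N + 5.7584 N + 4.643 N + 8.845 N + 69.65 N = 144.2364 N.
Addition/subtraction keeps the fewest decimal places: 55.34 → 2 decimal places, 5.7584 → 4 decimal places, 4.643 → 3 decimal places, 8.845 → 3 decimal places, 69.65 → 2 decimal places; limit is 2.
Rounded to 2 decimal places: 144.24 N.

144.24 N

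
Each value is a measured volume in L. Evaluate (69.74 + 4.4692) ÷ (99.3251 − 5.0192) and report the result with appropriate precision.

0.7869

69.74 + 4.4692 = 74.2092, limited to 2 d.p. → 4 s.f.; 99.3251 − 5.0192 = 94.3059, limited to 4 d.p. → 6 s.f.
Carrying full precision, 74.2092 ÷ 94.3059 = 0.786898804847…; keep min(4, 6) = 4 s.f.
Rounded to 4 significant figures: 0.7869.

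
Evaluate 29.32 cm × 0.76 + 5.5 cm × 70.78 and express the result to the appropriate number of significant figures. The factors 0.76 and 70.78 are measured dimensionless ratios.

29.32 × 0.76 = 22.2832 → 22 cm (2 s.f., last digit at the 10^0 place).
5.5 × 70.78 = 389.29 → 3.9 × 10² cm (2 s.f., last digit at the 10^1 place).
Sum: 411.5732 cm; keep the coarser place, 10^1.
Result: 4.1 × 10² cm.

4.1 × 10² cm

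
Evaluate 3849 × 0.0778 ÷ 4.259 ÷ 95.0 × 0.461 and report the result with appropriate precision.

0.341

3849 × 0.0778 ÷ 4.259 ÷ 95.0 × 0.461 = 0.341190702537…
Multiplication/division keeps the fewest significant figures: 3849 → 4 s.f., 0.0778 → 3 s.f., 4.259 → 4 s.f., 95.0 → 3 s.f., 0.461 → 3 s.f.; limit is 3.
Rounded to 3 significant figures: 0.341.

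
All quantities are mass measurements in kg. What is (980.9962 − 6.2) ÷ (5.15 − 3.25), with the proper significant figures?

5.13 × 10²

980.9962 − 6.2 = 974.7962, limited to 1 d.p. → 4 s.f.; 5.15 − 3.25 = 1.90, limited to 2 d.p. → 3 s.f.
Carrying full precision, 974.7962 ÷ 1.90 = 513.050631579…; keep min(4, 3) = 3 s.f.
Rounded to 3 significant figures: 5.13 × 10².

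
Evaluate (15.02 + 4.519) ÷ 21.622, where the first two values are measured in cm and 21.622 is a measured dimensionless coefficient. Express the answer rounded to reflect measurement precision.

15.02 cm + 4.519 cm = 19.539 cm; the sum is limited to 2 decimal places (4 s.f.).
Carrying full precision, 19.539 ÷ 21.622 = 0.903662935899… cm; 21.622 has 5 s.f., so the result keeps min(4, 5) = 4 s.f.
Rounded to 4 significant figures: 0.9037 cm.

0.9037 cm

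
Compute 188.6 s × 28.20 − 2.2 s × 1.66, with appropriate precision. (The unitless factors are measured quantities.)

188.6 × 28.20 = 5318.52 → 5319 s (4 s.f., last digit at the 10^0 place).
2.2 × 1.66 = 3.652 → 3.7 s (2 s.f., last digit at the 10^-1 place).
Difference: 5314.868 s; keep the coarser place, 10^0.
Result: 5315 s.

5315 s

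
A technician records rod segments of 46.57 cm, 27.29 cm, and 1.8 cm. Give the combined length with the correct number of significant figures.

75.7 cm

46.57 cm + 27.29 cm + 1.8 cm = 75.66 cm.
Addition/subtraction keeps the fewest decimal places: 46.57 → 2 decimal places, 27.29 → 2 decimal places, 1.8 → 1 decimal place; limit is 1.
Rounded to 1 decimal place: 75.7 cm.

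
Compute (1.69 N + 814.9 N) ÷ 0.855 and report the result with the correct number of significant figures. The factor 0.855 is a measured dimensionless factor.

955 N

1.69 N + 814.9 N = 816.59 N; the sum is limited to 1 decimal place (4 s.f.).
Carrying full precision, 816.59 ÷ 0.855 = 955.076023392… N; 0.855 has 3 s.f., so the result keeps min(4, 3) = 3 s.f.
Rounded to 3 significant figures: 955 N.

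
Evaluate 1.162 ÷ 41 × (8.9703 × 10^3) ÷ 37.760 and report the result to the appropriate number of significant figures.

6.7

1.162 ÷ 41 × (8.9703 × 10^3) ÷ 37.760 = 6.73282386833…
Multiplication/division keeps the fewest significant figures: 1.162 → 4 s.f., 41 → 2 s.f., 8.9703 × 10^3 → 5 s.f., 37.760 → 5 s.f.; limit is 2.
Rounded to 2 significant figures: 6.7.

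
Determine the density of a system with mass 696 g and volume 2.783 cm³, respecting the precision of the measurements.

2.50 × 10^2 g/cm³

density = 696 g ÷ 2.783 cm³ = 250.089831117… g/cm³.
696 has 3 significant figures; 2.783 has 4.
Division/multiplication keeps the fewest: 3 significant figures.
Rounded: 2.50 × 10^2 g/cm³.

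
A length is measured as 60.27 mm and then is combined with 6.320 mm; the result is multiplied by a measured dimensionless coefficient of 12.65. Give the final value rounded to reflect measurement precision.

60.27 mm + 6.320 mm = 66.590 mm; the sum is limited to 2 decimal places (4 s.f.).
Carrying full precision, 66.590 × 12.65 = 842.3635 mm; 12.65 has 4 s.f., so the result keeps min(4, 4) = 4 s.f.
Rounded to 4 significant figures: 842.4 mm.

842.4 mm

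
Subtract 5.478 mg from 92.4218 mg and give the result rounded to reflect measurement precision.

92.4218 mg − 5.478 mg = 86.9438 mg.
Addition/subtraction keeps the fewest decimal places: 92.4218 → 4 decimal places, 5.478 → 3 decimal places; limit is 3.
Rounded to 3 decimal places: 86.944 mg.

86.944 mg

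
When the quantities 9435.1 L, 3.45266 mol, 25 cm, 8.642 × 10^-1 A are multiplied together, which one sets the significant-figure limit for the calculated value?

9435.1 L → 5 s.f.; 3.45266 mol → 6 s.f.; 25 cm → 2 s.f.; 8.642 × 10^-1 A → 4 s.f.
The fewest is 2 significant figures, from 25 cm.

25 cm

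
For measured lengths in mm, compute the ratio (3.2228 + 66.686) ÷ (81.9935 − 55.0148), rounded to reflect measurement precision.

2.5913

3.2228 + 66.686 = 69.9088, limited to 3 d.p. → 5 s.f.; 81.9935 − 55.0148 = 26.9787, limited to 4 d.p. → 6 s.f.
Carrying full precision, 69.9088 ÷ 26.9787 = 2.59125903027…; keep min(5, 6) = 5 s.f.
Rounded to 5 significant figures: 2.5913.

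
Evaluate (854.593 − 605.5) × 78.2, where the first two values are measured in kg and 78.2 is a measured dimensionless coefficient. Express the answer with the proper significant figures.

1.95 × 10⁴ kg

854.593 kg − 605.5 kg = 249.093 kg; the difference is limited to 1 decimal place (4 s.f.).
Carrying full precision, 249.093 × 78.2 = 19479.0726 kg; 78.2 has 3 s.f., so the result keeps min(4, 3) = 3 s.f.
Rounded to 3 significant figures: 1.95 × 10⁴ kg.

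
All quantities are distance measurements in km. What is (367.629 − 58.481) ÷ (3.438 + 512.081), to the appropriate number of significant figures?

367.629 − 58.481 = 309.148, limited to 3 d.p. → 6 s.f.; 3.438 + 512.081 = 515.519, limited to 3 d.p. → 6 s.f.
Carrying full precision, 309.148 ÷ 515.519 = 0.599683037871…; keep min(6, 6) = 6 s.f.
Rounded to 6 significant figures: 0.599683.

0.599683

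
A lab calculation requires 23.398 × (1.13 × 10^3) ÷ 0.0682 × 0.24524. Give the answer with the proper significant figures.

9.51 × 10^4

23.398 × (1.13 × 10^3) ÷ 0.0682 × 0.24524 = 95074.5137478…
Multiplication/division keeps the fewest significant figures: 23.398 → 5 s.f., 1.13 × 10^3 → 3 s.f., 0.0682 → 3 s.f., 0.24524 → 5 s.f.; limit is 3.
Rounded to 3 significant figures: 9.51 × 10^4.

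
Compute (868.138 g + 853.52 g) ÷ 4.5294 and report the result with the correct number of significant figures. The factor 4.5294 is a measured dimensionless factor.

868.138 g + 853.52 g = 1721.658 g; the sum is limited to 2 decimal places (6 s.f.).
Carrying full precision, 1721.658 ÷ 4.5294 = 380.10729898… g; 4.5294 has 5 s.f., so the result keeps min(6, 5) = 5 s.f.
Rounded to 5 significant figures: 380.11 g.

380.11 g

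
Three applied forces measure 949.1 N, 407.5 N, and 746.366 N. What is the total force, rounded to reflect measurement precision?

2103.0 N

949.1 N + 407.5 N + 746.366 N = 2102.966 N.
Addition/subtraction keeps the fewest decimal places: 949.1 → 1 decimal place, 407.5 → 1 decimal place, 746.366 → 3 decimal places; limit is 1.
Rounded to 1 decimal place: 2103.0 N.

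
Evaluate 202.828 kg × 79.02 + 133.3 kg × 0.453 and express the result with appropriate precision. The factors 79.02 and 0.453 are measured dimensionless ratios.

202.828 × 79.02 = 16027.46856 → 1.603 × 10^4 kg (4 s.f., last digit at the 10^1 place).
133.3 × 0.453 = 60.3849 → 60.4 kg (3 s.f., last digit at the 10^-1 place).
Sum: 16087.85346 kg; keep the coarser place, 10^1.
Result: 1.609 × 10^4 kg.

1.609 × 10^4 kg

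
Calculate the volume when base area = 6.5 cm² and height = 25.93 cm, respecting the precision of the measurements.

volume = 6.5 cm² × 25.93 cm = 168.545 cm³.
6.5 has 2 significant figures; 25.93 has 4.
Division/multiplication keeps the fewest: 2 significant figures.
Rounded: 1.7 × 10^2 cm³.

1.7 × 10^2 cm³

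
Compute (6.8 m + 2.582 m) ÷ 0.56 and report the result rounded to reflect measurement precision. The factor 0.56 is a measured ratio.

17 m

6.8 m + 2.582 m = 9.382 m; the sum is limited to 1 decimal place (2 s.f.).
Carrying full precision, 9.382 ÷ 0.56 = 16.7535714286… m; 0.56 has 2 s.f., so the result keeps min(2, 2) = 2 s.f.
Rounded to 2 significant figures: 17 m.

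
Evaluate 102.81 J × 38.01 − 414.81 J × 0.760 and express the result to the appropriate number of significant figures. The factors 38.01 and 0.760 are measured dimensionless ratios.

102.81 × 38.01 = 3907.8081 → 3.908 × 10³ J (4 s.f., last digit at the 10^0 place).
414.81 × 0.760 = 315.2556 → 315 J (3 s.f., last digit at the 10^0 place).
Difference: 3592.5525 J; keep the coarser place, 10^0.
Result: 3593 J.

3593 J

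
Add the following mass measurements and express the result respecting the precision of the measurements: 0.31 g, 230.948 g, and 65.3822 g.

2.9664 × 10^2 g

0.31 g + 230.948 g + 65.3822 g = 296.6402 g.
Addition/subtraction keeps the fewest decimal places: 0.31 → 2 decimal places, 230.948 → 3 decimal places, 65.3822 → 4 decimal places; limit is 2.
Rounded to 2 decimal places: 2.9664 × 10^2 g.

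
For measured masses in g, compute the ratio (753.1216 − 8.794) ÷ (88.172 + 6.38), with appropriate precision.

7.872

753.1216 − 8.794 = 744.3276, limited to 3 d.p. → 6 s.f.; 88.172 + 6.38 = 94.552, limited to 2 d.p. → 4 s.f.
Carrying full precision, 744.3276 ÷ 94.552 = 7.87215077418…; keep min(6, 4) = 4 s.f.
Rounded to 4 significant figures: 7.872.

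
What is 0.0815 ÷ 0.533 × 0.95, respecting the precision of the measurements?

0.15

0.0815 ÷ 0.533 × 0.95 = 0.145262664165…
Multiplication/division keeps the fewest significant figures: 0.0815 → 3 s.f., 0.533 → 3 s.f., 0.95 → 2 s.f.; limit is 2.
Rounded to 2 significant figures: 0.15.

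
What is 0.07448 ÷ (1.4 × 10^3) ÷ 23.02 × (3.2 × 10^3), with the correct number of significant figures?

0.07448 ÷ (1.4 × 10^3) ÷ 23.02 × (3.2 × 10^3) = 0.00739530842745…
Multiplication/division keeps the fewest significant figures: 0.07448 → 4 s.f., 1.4 × 10^3 → 2 s.f., 23.02 → 4 s.f., 3.2 × 10^3 → 2 s.f.; limit is 2.
Rounded to 2 significant figures: 0.0074.

0.0074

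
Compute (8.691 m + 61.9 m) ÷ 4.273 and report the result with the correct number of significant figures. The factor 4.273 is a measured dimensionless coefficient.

8.691 m + 61.9 m = 70.591 m; the sum is limited to 1 decimal place (3 s.f.).
Carrying full precision, 70.591 ÷ 4.273 = 16.5202433887… m; 4.273 has 4 s.f., so the result keeps min(3, 4) = 3 s.f.
Rounded to 3 significant figures: 16.5 m.

16.5 m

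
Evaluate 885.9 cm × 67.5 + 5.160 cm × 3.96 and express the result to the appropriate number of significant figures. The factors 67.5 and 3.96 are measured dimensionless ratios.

5.98 × 10⁴ cm

885.9 × 67.5 = 59798.25 → 5.98 × 10⁴ cm (3 s.f., last digit at the 10^2 place).
5.160 × 3.96 = 20.4336 → 20.4 cm (3 s.f., last digit at the 10^-1 place).
Sum: 59818.6836 cm; keep the coarser place, 10^2.
Result: 5.98 × 10⁴ cm.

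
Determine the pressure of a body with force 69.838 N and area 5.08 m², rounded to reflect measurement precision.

pressure = 69.838 N ÷ 5.08 m² = 13.7476377953… Pa.
69.838 has 5 significant figures; 5.08 has 3.
Division/multiplication keeps the fewest: 3 significant figures.
Rounded: 13.7 Pa.

13.7 Pa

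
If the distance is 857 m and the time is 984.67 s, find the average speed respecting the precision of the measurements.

0.870 m/s

average speed = 857 m ÷ 984.67 s = 0.870342348198… m/s.
857 has 3 significant figures; 984.67 has 5.
Division/multiplication keeps the fewest: 3 significant figures.
Rounded: 0.870 m/s.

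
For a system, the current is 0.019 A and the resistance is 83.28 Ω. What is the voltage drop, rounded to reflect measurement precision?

voltage drop = 0.019 A × 83.28 Ω = 1.58232 V.
0.019 has 2 significant figures; 83.28 has 4.
Division/multiplication keeps the fewest: 2 significant figures.
Rounded: 1.6 V.

1.6 V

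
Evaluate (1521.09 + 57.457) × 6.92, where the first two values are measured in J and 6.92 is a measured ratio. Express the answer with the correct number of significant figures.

1521.09 J + 57.457 J = 1578.547 J; the sum is limited to 2 decimal places (6 s.f.).
Carrying full precision, 1578.547 × 6.92 = 10923.54524 J; 6.92 has 3 s.f., so the result keeps min(6, 3) = 3 s.f.
Rounded to 3 significant figures: 1.09 × 10^4 J.

1.09 × 10^4 J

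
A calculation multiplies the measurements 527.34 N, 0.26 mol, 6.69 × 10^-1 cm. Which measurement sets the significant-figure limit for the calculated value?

527.34 N → 5 s.f.; 0.26 mol → 2 s.f.; 6.69 × 10^-1 cm → 3 s.f.
The fewest is 2 significant figures, from 0.26 mol.

0.26 mol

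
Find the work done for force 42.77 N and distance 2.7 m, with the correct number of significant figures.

1.2 × 10² J

work done = 42.77 N × 2.7 m = 115.479 J.
42.77 has 4 significant figures; 2.7 has 2.
Division/multiplication keeps the fewest: 2 significant figures.
Rounded: 1.2 × 10² J.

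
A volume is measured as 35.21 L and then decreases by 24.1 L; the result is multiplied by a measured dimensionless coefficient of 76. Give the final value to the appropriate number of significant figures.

35.21 L − 24.1 L = 11.11 L; the difference is limited to 1 decimal place (3 s.f.).
Carrying full precision, 11.11 × 76 = 844.36 L; 76 has 2 s.f., so the result keeps min(3, 2) = 2 s.f.
Rounded to 2 significant figures: 8.4 × 10^2 L.

8.4 × 10^2 L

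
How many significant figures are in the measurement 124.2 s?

124.2: every digit is nonzero and significant.

4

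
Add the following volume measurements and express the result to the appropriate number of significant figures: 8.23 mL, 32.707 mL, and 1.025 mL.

8.23 mL + 32.707 mL + 1.025 mL = 41.962 mL.
Addition/subtraction keeps the fewest decimal places: 8.23 → 2 decimal places, 32.707 → 3 decimal places, 1.025 → 3 decimal places; limit is 2.
Rounded to 2 decimal places: 41.96 mL.

41.96 mL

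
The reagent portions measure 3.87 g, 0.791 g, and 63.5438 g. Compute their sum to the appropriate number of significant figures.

68.20 g

3.87 g + 0.791 g + 63.5438 g = 68.2048 g.
Addition/subtraction keeps the fewest decimal places: 3.87 → 2 decimal places, 0.791 → 3 decimal places, 63.5438 → 4 decimal places; limit is 2.
Rounded to 2 decimal places: 68.20 g.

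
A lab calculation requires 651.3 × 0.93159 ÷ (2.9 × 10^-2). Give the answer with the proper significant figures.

651.3 × 0.93159 ÷ (2.9 × 10^-2) = 20922.2264483…
Multiplication/division keeps the fewest significant figures: 651.3 → 4 s.f., 0.93159 → 5 s.f., 2.9 × 10^-2 → 2 s.f.; limit is 2.
Rounded to 2 significant figures: 2.1 × 10^4.

2.1 × 10^4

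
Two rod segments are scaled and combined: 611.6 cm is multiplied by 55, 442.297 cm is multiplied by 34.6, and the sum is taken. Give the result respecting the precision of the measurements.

611.6 × 55 = 33638 → 3.4 × 10⁴ cm (2 s.f., last digit at the 10^3 place).
442.297 × 34.6 = 15303.4762 → 1.53 × 10⁴ cm (3 s.f., last digit at the 10^2 place).
Sum: 48941.4762 cm; keep the coarser place, 10^3.
Result: 4.9 × 10⁴ cm.

4.9 × 10⁴ cm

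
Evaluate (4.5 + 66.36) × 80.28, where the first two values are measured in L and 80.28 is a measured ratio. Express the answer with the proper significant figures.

5.69 × 10³ L

4.5 L + 66.36 L = 70.86 L; the sum is limited to 1 decimal place (3 s.f.).
Carrying full precision, 70.86 × 80.28 = 5688.6408 L; 80.28 has 4 s.f., so the result keeps min(3, 4) = 3 s.f.
Rounded to 3 significant figures: 5.69 × 10³ L.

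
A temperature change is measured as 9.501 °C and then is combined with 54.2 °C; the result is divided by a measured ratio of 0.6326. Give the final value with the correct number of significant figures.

9.501 °C + 54.2 °C = 63.701 °C; the sum is limited to 1 decimal place (3 s.f.).
Carrying full precision, 63.701 ÷ 0.6326 = 100.697122985… °C; 0.6326 has 4 s.f., so the result keeps min(3, 4) = 3 s.f.
Rounded to 3 significant figures: 101 °C.

101 °C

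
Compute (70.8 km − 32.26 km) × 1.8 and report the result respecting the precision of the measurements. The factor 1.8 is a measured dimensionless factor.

70.8 km − 32.26 km = 38.54 km; the difference is limited to 1 decimal place (3 s.f.).
Carrying full precision, 38.54 × 1.8 = 69.372 km; 1.8 has 2 s.f., so the result keeps min(3, 2) = 2 s.f.
Rounded to 2 significant figures: 69 km.

69 km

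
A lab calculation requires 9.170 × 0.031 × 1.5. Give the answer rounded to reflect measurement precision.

9.170 × 0.031 × 1.5 = 0.426405
Multiplication/division keeps the fewest significant figures: 9.170 → 4 s.f., 0.031 → 2 s.f., 1.5 → 2 s.f.; limit is 2.
Rounded to 2 significant figures: 0.43.

0.43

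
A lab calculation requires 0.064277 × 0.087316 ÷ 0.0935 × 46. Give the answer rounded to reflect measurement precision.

0.064277 × 0.087316 ÷ 0.0935 × 46 = 2.76118593018…
Multiplication/division keeps the fewest significant figures: 0.064277 → 5 s.f., 0.087316 → 5 s.f., 0.0935 → 3 s.f., 46 → 2 s.f.; limit is 2.
Rounded to 2 significant figures: 2.8.

2.8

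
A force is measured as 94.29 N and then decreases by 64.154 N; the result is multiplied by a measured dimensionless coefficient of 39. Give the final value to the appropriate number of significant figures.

94.29 N − 64.154 N = 30.136 N; the difference is limited to 2 decimal places (4 s.f.).
Carrying full precision, 30.136 × 39 = 1175.304 N; 39 has 2 s.f., so the result keeps min(4, 2) = 2 s.f.
Rounded to 2 significant figures: 1.2 × 10^3 N.

1.2 × 10^3 N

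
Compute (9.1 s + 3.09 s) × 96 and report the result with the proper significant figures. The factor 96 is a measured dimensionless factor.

1.2 × 10^3 s

9.1 s + 3.09 s = 12.19 s; the sum is limited to 1 decimal place (3 s.f.).
Carrying full precision, 12.19 × 96 = 1170.24 s; 96 has 2 s.f., so the result keeps min(3, 2) = 2 s.f.
Rounded to 2 significant figures: 1.2 × 10^3 s.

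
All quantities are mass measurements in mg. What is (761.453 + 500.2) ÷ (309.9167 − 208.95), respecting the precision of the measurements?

12.496

761.453 + 500.2 = 1261.653, limited to 1 d.p. → 5 s.f.; 309.9167 − 208.95 = 100.9667, limited to 2 d.p. → 5 s.f.
Carrying full precision, 1261.653 ÷ 100.9667 = 12.4957337419…; keep min(5, 5) = 5 s.f.
Rounded to 5 significant figures: 12.496.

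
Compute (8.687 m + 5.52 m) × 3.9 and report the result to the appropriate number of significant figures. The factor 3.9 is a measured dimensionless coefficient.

8.687 m + 5.52 m = 14.207 m; the sum is limited to 2 decimal places (4 s.f.).
Carrying full precision, 14.207 × 3.9 = 55.4073 m; 3.9 has 2 s.f., so the result keeps min(4, 2) = 2 s.f.
Rounded to 2 significant figures: 55 m.

55 m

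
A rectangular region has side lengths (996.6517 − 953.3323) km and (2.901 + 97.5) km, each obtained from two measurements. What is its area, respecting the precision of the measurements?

4349 km²

996.6517 − 953.3323 = 43.3194, limited to 4 d.p. → 6 s.f.; 2.901 + 97.5 = 100.401, limited to 1 d.p. → 4 s.f.
Carrying full precision, 43.3194 × 100.401 = 4349.3110794; keep min(6, 4) = 4 s.f.
Rounded to 4 significant figures: 4349 km².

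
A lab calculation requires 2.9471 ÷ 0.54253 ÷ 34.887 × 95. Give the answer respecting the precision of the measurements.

2.9471 ÷ 0.54253 ÷ 34.887 × 95 = 14.7921429223…
Multiplication/division keeps the fewest significant figures: 2.9471 → 5 s.f., 0.54253 → 5 s.f., 34.887 → 5 s.f., 95 → 2 s.f.; limit is 2.
Rounded to 2 significant figures: 15.

15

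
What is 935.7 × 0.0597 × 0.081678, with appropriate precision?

935.7 × 0.0597 × 0.081678 = 4.56263844462
Multiplication/division keeps the fewest significant figures: 935.7 → 4 s.f., 0.0597 → 3 s.f., 0.081678 → 5 s.f.; limit is 3.
Rounded to 3 significant figures: 4.56.

4.56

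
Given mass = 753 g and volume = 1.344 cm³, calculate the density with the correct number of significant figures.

560. g/cm³

density = 753 g ÷ 1.344 cm³ = 560.267857143… g/cm³.
753 has 3 significant figures; 1.344 has 4.
Division/multiplication keeps the fewest: 3 significant figures.
Rounded: 560. g/cm³.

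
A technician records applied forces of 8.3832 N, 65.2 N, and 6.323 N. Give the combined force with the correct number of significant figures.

79.9 N

8.3832 N + 65.2 N + 6.323 N = 79.9062 N.
Addition/subtraction keeps the fewest decimal places: 8.3832 → 4 decimal places, 65.2 → 1 decimal place, 6.323 → 3 decimal places; limit is 1.
Rounded to 1 decimal place: 79.9 N.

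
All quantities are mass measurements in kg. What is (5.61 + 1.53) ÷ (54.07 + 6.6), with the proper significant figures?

0.118

5.61 + 1.53 = 7.14, limited to 2 d.p. → 3 s.f.; 54.07 + 6.6 = 60.67, limited to 1 d.p. → 3 s.f.
Carrying full precision, 7.14 ÷ 60.67 = 0.117685841437…; keep min(3, 3) = 3 s.f.
Rounded to 3 significant figures: 0.118.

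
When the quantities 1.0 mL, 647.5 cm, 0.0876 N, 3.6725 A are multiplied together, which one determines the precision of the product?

1.0 mL → 2 s.f.; 647.5 cm → 4 s.f.; 0.0876 N → 3 s.f.; 3.6725 A → 5 s.f.
The fewest is 2 significant figures, from 1.0 mL.

1.0 mL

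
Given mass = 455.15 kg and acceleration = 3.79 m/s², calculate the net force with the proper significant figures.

net force = 455.15 kg × 3.79 m/s² = 1725.0185 N.
455.15 has 5 significant figures; 3.79 has 3.
Division/multiplication keeps the fewest: 3 significant figures.
Rounded: 1.73 × 10³ N.

1.73 × 10³ N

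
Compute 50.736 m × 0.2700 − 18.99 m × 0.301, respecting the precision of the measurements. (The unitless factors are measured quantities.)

7.98 m

50.736 × 0.2700 = 13.69872 → 13.70 m (4 s.f., last digit at the 10^-2 place).
18.99 × 0.301 = 5.71599 → 5.72 m (3 s.f., last digit at the 10^-2 place).
Difference: 7.98273 m; keep the coarser place, 10^-2.
Result: 7.98 m.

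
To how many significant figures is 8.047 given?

4

8.047: zeros between nonzero digits are significant.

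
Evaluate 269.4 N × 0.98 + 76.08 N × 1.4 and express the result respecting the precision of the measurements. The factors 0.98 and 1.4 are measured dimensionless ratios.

3.7 × 10^2 N

269.4 × 0.98 = 264.012 → 2.6 × 10^2 N (2 s.f., last digit at the 10^1 place).
76.08 × 1.4 = 106.512 → 1.1 × 10^2 N (2 s.f., last digit at the 10^1 place).
Sum: 370.524 N; keep the coarser place, 10^1.
Result: 3.7 × 10^2 N.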